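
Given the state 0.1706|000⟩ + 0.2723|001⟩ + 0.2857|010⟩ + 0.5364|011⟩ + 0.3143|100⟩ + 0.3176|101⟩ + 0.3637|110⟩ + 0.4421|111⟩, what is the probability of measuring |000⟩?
0.0291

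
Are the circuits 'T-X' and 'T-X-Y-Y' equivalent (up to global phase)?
Yes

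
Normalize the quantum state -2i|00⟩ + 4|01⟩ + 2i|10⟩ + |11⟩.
-0.4i|00⟩ + 0.8|01⟩ + 0.4i|10⟩ + 0.2|11⟩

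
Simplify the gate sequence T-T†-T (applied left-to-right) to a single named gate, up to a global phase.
T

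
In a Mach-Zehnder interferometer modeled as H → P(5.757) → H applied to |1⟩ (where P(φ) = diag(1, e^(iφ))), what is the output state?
(0.06764 + 0.2511i)|0⟩ + (0.9324 - 0.2511i)|1⟩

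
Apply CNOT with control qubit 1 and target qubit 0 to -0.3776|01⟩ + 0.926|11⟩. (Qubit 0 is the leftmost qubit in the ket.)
0.926|01⟩ - 0.3776|11⟩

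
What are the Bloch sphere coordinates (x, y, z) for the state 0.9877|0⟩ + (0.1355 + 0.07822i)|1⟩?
(0.2677, 0.1545, 0.9511)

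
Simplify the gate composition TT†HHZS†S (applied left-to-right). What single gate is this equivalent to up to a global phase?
Z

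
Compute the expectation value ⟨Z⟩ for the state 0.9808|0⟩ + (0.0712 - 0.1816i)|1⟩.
0.9239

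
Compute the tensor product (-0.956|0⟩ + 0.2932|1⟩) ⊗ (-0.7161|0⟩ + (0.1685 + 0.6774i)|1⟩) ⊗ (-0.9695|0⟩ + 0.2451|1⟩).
-0.6637|000⟩ + 0.1678|001⟩ + (0.1562 + 0.6278i)|010⟩ + (-0.03948 - 0.1587i)|011⟩ + 0.2036|100⟩ - 0.05146|101⟩ + (-0.0479 - 0.1926i)|110⟩ + (0.01211 + 0.04868i)|111⟩

amp(|b₁b₂…⟩) = product of the factor amplitudes for bits b₁, b₂, …; only kets whose every factor amplitude is nonzero survive.
|000⟩: (-0.956)(-0.7161)(-0.9695) = -0.6637
|001⟩: (-0.956)(-0.7161)(0.2451) = 0.1678
|010⟩: (-0.956)(0.1685 + 0.6774i)(-0.9695) = (0.1562 + 0.6278i)
|011⟩: (-0.956)(0.1685 + 0.6774i)(0.2451) = (-0.03948 - 0.1587i)
|100⟩: (0.2932)(-0.7161)(-0.9695) = 0.2036
|101⟩: (0.2932)(-0.7161)(0.2451) = -0.05146
|110⟩: (0.2932)(0.1685 + 0.6774i)(-0.9695) = (-0.0479 - 0.1926i)
|111⟩: (0.2932)(0.1685 + 0.6774i)(0.2451) = (0.01211 + 0.04868i)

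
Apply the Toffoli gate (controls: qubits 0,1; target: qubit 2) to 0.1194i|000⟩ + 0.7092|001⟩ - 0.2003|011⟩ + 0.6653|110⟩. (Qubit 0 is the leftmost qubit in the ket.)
0.1194i|000⟩ + 0.7092|001⟩ - 0.2003|011⟩ + 0.6653|111⟩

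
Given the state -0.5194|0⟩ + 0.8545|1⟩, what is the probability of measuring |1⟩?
0.7302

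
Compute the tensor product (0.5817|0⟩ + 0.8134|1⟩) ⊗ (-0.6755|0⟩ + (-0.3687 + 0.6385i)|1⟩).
-0.3929|00⟩ + (-0.2145 + 0.3714i)|01⟩ - 0.5495|10⟩ + (-0.2999 + 0.5194i)|11⟩

amp(|b₁b₂…⟩) = product of the factor amplitudes for bits b₁, b₂, …; only kets whose every factor amplitude is nonzero survive.
|00⟩: (0.5817)(-0.6755) = -0.3929
|01⟩: (0.5817)(-0.3687 + 0.6385i) = (-0.2145 + 0.3714i)
|10⟩: (0.8134)(-0.6755) = -0.5495
|11⟩: (0.8134)(-0.3687 + 0.6385i) = (-0.2999 + 0.5194i)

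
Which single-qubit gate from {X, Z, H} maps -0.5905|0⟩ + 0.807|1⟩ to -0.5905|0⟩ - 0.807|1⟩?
Z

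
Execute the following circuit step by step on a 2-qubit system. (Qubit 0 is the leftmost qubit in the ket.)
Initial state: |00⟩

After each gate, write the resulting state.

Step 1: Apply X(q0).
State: |10⟩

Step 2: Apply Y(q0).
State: -i|00⟩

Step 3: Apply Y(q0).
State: |10⟩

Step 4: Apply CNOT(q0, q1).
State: |11⟩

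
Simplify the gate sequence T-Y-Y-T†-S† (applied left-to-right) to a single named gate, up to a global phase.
S†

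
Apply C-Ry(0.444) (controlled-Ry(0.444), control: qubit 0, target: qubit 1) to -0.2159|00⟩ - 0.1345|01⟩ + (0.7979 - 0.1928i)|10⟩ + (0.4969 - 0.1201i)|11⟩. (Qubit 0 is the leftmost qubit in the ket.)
-0.2159|00⟩ - 0.1345|01⟩ + (0.6689 - 0.1616i)|10⟩ + (0.6604 - 0.1596i)|11⟩

C-Ry(0.444) leaves the control-|0⟩ kets |00⟩, |01⟩ unchanged and applies Ry(0.444) to qubit 1 on the control-|1⟩ pair (|10⟩, |11⟩).
Ry(0.444) = [[cos(θ/2), −sin(θ/2)], [sin(θ/2), cos(θ/2)]]; θ = 0.444, cos(θ/2) ≈ 0.975459, sin(θ/2) ≈ 0.220181.
With a = amp(|10⟩) = (0.7979 - 0.1928i) and b = amp(|11⟩) = (0.4969 - 0.1201i):
new amp(|10⟩) = (0.975459)·a + (-0.220181)·b = (0.6689 - 0.1616i)
new amp(|11⟩) = (0.220181)·a + (0.975459)·b = (0.6604 - 0.1596i)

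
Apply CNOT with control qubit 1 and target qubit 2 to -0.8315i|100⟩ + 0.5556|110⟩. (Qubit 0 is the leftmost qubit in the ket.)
-0.8315i|100⟩ + 0.5556|111⟩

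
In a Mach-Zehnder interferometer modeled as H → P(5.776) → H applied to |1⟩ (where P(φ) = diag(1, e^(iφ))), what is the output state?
(0.06294 + 0.2429i)|0⟩ + (0.9371 - 0.2429i)|1⟩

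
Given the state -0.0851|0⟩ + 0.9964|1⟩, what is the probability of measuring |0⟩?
0.007242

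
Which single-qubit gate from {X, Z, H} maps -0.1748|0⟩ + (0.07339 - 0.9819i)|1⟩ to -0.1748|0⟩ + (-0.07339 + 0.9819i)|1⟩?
Z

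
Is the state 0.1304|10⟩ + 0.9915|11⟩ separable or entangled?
Separable

Writing the state as a|00⟩ + b|01⟩ + c|10⟩ + d|11⟩, it is a product state iff ad − bc = 0.
Here (a, b, c, d) = (0, 0, 0.1304, 0.9915): ad − bc = (0)(0.9915) − (0)(0.1304) = 0, so the state is separable.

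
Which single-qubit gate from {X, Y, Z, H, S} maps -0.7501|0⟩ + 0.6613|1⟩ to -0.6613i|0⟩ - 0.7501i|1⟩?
Y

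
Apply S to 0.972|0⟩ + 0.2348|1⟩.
0.972|0⟩ + 0.2348i|1⟩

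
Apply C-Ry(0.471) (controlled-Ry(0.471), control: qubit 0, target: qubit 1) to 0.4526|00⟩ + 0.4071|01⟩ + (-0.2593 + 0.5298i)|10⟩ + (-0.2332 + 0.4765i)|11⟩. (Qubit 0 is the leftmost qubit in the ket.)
0.4526|00⟩ + 0.4071|01⟩ + (-0.1977 + 0.404i)|10⟩ + (-0.2873 + 0.587i)|11⟩

C-Ry(0.471) leaves the control-|0⟩ kets |00⟩, |01⟩ unchanged and applies Ry(0.471) to qubit 1 on the control-|1⟩ pair (|10⟩, |11⟩).
Ry(0.471) = [[cos(θ/2), −sin(θ/2)], [sin(θ/2), cos(θ/2)]]; θ = 0.471, cos(θ/2) ≈ 0.972398, sin(θ/2) ≈ 0.233329.
With a = amp(|10⟩) = (-0.2593 + 0.5298i) and b = amp(|11⟩) = (-0.2332 + 0.4765i):
new amp(|10⟩) = (0.972398)·a + (-0.233329)·b = (-0.1977 + 0.404i)
new amp(|11⟩) = (0.233329)·a + (0.972398)·b = (-0.2873 + 0.587i)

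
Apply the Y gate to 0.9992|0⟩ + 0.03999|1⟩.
-0.03999i|0⟩ + 0.9992i|1⟩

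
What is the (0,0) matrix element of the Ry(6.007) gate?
-0.9905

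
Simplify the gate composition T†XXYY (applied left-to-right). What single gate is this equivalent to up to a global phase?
T†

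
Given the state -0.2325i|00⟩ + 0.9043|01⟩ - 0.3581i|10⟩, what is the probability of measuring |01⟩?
0.8178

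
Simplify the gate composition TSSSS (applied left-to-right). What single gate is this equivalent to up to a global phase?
T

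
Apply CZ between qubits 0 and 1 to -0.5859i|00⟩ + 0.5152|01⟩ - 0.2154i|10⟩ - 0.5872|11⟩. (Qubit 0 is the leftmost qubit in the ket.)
-0.5859i|00⟩ + 0.5152|01⟩ - 0.2154i|10⟩ + 0.5872|11⟩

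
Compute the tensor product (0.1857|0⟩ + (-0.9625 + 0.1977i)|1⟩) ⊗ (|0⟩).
0.1857|00⟩ + (-0.9625 + 0.1977i)|10⟩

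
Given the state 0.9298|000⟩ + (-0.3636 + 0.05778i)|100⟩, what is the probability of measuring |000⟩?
0.8645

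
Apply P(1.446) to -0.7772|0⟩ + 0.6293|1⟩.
-0.7772|0⟩ + (0.07833 + 0.6244i)|1⟩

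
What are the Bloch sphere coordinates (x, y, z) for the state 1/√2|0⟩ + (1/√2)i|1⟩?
(0, 1, 0)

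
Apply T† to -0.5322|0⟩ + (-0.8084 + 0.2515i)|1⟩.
-0.5322|0⟩ + (-0.3938 + 0.7495i)|1⟩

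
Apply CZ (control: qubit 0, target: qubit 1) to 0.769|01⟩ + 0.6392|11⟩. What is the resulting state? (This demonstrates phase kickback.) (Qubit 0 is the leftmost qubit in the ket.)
0.769|01⟩ - 0.6392|11⟩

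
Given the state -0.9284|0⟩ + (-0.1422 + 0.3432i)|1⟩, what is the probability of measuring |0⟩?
0.8619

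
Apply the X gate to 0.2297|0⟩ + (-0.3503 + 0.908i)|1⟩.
(-0.3503 + 0.908i)|0⟩ + 0.2297|1⟩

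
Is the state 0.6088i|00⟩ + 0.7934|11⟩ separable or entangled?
Entangled

Writing the state as a|00⟩ + b|01⟩ + c|10⟩ + d|11⟩, it is a product state iff ad − bc = 0.
Here (a, b, c, d) = (0.6088i, 0, 0, 0.7934): ad − bc = (0.6088i)(0.7934) − (0)(0) = 0.483i ≠ 0, so the state is entangled.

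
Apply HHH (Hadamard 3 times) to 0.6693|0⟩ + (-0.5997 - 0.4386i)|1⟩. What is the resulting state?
(0.04921 - 0.3101i)|0⟩ + (0.8973 + 0.3101i)|1⟩

H² = I, so H^3 = H: a single Hadamard. With (a, b) = (0.6693, (-0.5997 - 0.4386i)), H gives ((a + b)/√2, (a − b)/√2) = ((0.04921 - 0.3101i), (0.8973 + 0.3101i)).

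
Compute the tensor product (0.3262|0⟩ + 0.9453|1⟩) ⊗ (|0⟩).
0.3262|00⟩ + 0.9453|10⟩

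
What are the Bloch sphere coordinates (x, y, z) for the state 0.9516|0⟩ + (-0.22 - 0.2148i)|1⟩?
(-0.4187, -0.4088, 0.811)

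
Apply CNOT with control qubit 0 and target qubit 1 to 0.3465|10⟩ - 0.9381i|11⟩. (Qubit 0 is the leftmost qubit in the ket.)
-0.9381i|10⟩ + 0.3465|11⟩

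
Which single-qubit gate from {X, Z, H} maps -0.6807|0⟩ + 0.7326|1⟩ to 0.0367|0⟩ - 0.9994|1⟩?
H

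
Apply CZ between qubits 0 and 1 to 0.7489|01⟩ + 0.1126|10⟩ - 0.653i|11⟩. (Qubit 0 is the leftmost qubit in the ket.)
0.7489|01⟩ + 0.1126|10⟩ + 0.653i|11⟩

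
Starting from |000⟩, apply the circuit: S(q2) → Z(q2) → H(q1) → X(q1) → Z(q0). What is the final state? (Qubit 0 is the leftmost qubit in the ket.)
1/√2|000⟩ + 1/√2|010⟩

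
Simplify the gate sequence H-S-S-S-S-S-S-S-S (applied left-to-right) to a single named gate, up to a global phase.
H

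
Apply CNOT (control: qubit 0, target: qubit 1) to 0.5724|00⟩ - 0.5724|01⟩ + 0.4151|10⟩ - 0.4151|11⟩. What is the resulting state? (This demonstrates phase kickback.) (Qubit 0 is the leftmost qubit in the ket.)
0.5724|00⟩ - 0.5724|01⟩ - 0.4151|10⟩ + 0.4151|11⟩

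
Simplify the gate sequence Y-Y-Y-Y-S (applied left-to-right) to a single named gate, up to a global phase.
S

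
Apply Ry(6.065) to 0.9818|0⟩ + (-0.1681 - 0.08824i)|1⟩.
(-0.9577 + 0.009607i)|0⟩ + (0.274 + 0.08772i)|1⟩

Ry(6.065) = [[cos(θ/2), −sin(θ/2)], [sin(θ/2), cos(θ/2)]]; θ = 6.065, cos(θ/2) ≈ -0.994055, sin(θ/2) ≈ 0.108876.
With a = amp(|0⟩) = 0.9818 and b = amp(|1⟩) = (-0.1681 - 0.08824i):
new amp(|0⟩) = (-0.994055)·a + (-0.108876)·b = (-0.9577 + 0.009607i)
new amp(|1⟩) = (0.108876)·a + (-0.994055)·b = (0.274 + 0.08772i)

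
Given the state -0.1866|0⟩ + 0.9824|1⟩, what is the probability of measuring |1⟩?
0.9651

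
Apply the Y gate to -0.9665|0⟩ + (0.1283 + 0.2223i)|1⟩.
(0.2223 - 0.1283i)|0⟩ - 0.9665i|1⟩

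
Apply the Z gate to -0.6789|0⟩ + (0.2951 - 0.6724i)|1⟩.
-0.6789|0⟩ + (-0.2951 + 0.6724i)|1⟩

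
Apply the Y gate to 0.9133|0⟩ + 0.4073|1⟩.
-0.4073i|0⟩ + 0.9133i|1⟩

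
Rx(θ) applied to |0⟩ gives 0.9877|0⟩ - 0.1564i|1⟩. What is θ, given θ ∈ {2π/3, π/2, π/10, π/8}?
π/10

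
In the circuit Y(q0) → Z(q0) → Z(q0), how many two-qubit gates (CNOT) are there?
0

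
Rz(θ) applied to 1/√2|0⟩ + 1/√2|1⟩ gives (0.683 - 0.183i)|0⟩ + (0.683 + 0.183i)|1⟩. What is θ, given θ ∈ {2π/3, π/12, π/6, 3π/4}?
π/6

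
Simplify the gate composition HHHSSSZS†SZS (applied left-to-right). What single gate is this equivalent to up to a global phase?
H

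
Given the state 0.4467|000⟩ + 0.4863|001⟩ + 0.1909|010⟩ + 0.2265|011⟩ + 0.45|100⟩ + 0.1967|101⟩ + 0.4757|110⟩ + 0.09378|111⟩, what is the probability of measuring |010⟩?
0.03644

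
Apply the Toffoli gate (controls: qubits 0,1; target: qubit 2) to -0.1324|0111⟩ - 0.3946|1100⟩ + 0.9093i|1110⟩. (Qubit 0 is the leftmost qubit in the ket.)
-0.1324|0111⟩ + 0.9093i|1100⟩ - 0.3946|1110⟩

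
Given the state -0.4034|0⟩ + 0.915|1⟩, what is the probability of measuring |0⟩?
0.1627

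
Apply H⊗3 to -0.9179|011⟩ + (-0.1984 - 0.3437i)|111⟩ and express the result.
(-0.3947 - 0.1215i)|000⟩ + (0.3947 + 0.1215i)|001⟩ + (0.3947 + 0.1215i)|010⟩ + (-0.3947 - 0.1215i)|011⟩ + (-0.2544 + 0.1215i)|100⟩ + (0.2544 - 0.1215i)|101⟩ + (0.2544 - 0.1215i)|110⟩ + (-0.2544 + 0.1215i)|111⟩

H⊗3 gives amp(|y⟩) = (1/2√2) Σ_x (−1)^(x·y) amp(|x⟩), where x·y is the number of positions in which both x and y have a 1.
|000⟩: (-0.9179 + (-0.1984 - 0.3437i))/(2√2) = (-0.3947 - 0.1215i)
|001⟩: (0.9179 - (-0.1984 - 0.3437i))/(2√2) = (0.3947 + 0.1215i)
|010⟩: (0.9179 - (-0.1984 - 0.3437i))/(2√2) = (0.3947 + 0.1215i)
|011⟩: (-0.9179 + (-0.1984 - 0.3437i))/(2√2) = (-0.3947 - 0.1215i)
|100⟩: (-0.9179 - (-0.1984 - 0.3437i))/(2√2) = (-0.2544 + 0.1215i)
|101⟩: (0.9179 + (-0.1984 - 0.3437i))/(2√2) = (0.2544 - 0.1215i)
|110⟩: (0.9179 + (-0.1984 - 0.3437i))/(2√2) = (0.2544 - 0.1215i)
|111⟩: (-0.9179 - (-0.1984 - 0.3437i))/(2√2) = (-0.2544 + 0.1215i)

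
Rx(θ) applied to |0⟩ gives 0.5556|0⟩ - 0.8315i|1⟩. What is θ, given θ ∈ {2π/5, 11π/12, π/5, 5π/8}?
5π/8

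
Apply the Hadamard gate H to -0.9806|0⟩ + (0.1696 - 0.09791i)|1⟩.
(-0.5735 - 0.06923i)|0⟩ + (-0.8133 + 0.06923i)|1⟩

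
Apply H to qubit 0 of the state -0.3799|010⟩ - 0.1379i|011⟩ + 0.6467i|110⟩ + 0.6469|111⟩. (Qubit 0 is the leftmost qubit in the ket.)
(-0.2686 + 0.4573i)|010⟩ + (0.4574 - 0.09751i)|011⟩ + (-0.2686 - 0.4573i)|110⟩ + (-0.4574 - 0.09751i)|111⟩

H on qubit 0 mixes each pair of kets that differ only in qubit 0: amplitudes (a, b) of (|…0…⟩, |…1…⟩) become ((a + b)/√2, (a − b)/√2). Kets absent from the input have amplitude 0.
(|010⟩, |110⟩): (a, b) = (-0.3799, 0.6467i) → ((-0.2686 + 0.4573i), (-0.2686 - 0.4573i))
(|011⟩, |111⟩): (a, b) = (-0.1379i, 0.6469) → ((0.4574 - 0.09751i), (-0.4574 - 0.09751i))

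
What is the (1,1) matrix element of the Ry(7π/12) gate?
0.6088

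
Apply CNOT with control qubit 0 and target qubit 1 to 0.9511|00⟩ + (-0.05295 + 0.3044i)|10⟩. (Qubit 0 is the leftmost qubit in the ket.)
0.9511|00⟩ + (-0.05295 + 0.3044i)|11⟩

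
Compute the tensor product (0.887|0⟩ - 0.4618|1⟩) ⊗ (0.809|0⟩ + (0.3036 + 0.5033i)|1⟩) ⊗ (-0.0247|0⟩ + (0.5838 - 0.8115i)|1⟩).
-0.01772|000⟩ + (0.4189 - 0.5823i)|001⟩ + (-0.006652 - 0.01103i)|010⟩ + (0.5195 + 0.04209i)|011⟩ + 0.009228|100⟩ + (-0.2181 + 0.3032i)|101⟩ + (0.003463 + 0.005741i)|110⟩ + (-0.2705 - 0.02191i)|111⟩

amp(|b₁b₂…⟩) = product of the factor amplitudes for bits b₁, b₂, …; only kets whose every factor amplitude is nonzero survive.
|000⟩: (0.887)(0.809)(-0.0247) = -0.01772
|001⟩: (0.887)(0.809)(0.5838 - 0.8115i) = (0.4189 - 0.5823i)
|010⟩: (0.887)(0.3036 + 0.5033i)(-0.0247) = (-0.006652 - 0.01103i)
|011⟩: (0.887)(0.3036 + 0.5033i)(0.5838 - 0.8115i) = (0.5195 + 0.04209i)
|100⟩: (-0.4618)(0.809)(-0.0247) = 0.009228
|101⟩: (-0.4618)(0.809)(0.5838 - 0.8115i) = (-0.2181 + 0.3032i)
|110⟩: (-0.4618)(0.3036 + 0.5033i)(-0.0247) = (0.003463 + 0.005741i)
|111⟩: (-0.4618)(0.3036 + 0.5033i)(0.5838 - 0.8115i) = (-0.2705 - 0.02191i)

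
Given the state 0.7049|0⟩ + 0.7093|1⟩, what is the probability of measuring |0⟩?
0.4969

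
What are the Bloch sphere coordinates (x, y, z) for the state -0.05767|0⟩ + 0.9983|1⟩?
(-0.1151, 0, -0.9933)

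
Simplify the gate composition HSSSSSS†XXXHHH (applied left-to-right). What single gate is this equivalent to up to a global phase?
Z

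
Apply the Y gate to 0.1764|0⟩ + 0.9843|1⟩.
-0.9843i|0⟩ + 0.1764i|1⟩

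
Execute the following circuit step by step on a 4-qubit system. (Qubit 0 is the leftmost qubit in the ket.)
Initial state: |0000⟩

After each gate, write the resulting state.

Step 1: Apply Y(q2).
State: i|0010⟩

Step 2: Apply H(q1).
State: (1/√2)i|0010⟩ + (1/√2)i|0110⟩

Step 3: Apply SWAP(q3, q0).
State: (1/√2)i|0010⟩ + (1/√2)i|0110⟩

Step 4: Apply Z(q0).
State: (1/√2)i|0010⟩ + (1/√2)i|0110⟩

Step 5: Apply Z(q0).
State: (1/√2)i|0010⟩ + (1/√2)i|0110⟩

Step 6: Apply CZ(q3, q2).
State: (1/√2)i|0010⟩ + (1/√2)i|0110⟩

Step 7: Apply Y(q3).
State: -1/√2|0011⟩ - 1/√2|0111⟩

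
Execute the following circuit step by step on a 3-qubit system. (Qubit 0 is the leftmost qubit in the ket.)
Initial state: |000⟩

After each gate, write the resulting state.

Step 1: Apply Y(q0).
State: i|100⟩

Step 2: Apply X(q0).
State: i|000⟩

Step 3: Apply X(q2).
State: i|001⟩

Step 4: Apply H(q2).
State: (1/√2)i|000⟩ - (1/√2)i|001⟩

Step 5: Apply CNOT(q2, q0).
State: (1/√2)i|000⟩ - (1/√2)i|101⟩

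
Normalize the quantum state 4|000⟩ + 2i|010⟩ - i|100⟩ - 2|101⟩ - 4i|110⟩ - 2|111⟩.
0.5963|000⟩ + 0.2981i|010⟩ - 0.1491i|100⟩ - 0.2981|101⟩ - 0.5963i|110⟩ - 0.2981|111⟩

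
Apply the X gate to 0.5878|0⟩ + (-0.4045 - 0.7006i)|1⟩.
(-0.4045 - 0.7006i)|0⟩ + 0.5878|1⟩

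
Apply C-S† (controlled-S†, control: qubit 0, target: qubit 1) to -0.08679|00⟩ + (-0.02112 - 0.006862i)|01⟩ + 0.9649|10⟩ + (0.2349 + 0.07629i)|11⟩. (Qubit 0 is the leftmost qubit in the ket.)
-0.08679|00⟩ + (-0.02112 - 0.006862i)|01⟩ + 0.9649|10⟩ + (0.07629 - 0.2349i)|11⟩

C-S† leaves the control-|0⟩ kets |00⟩, |01⟩ unchanged and applies S† to qubit 1 on the control-|1⟩ pair (|10⟩, |11⟩).
S† = [[1, 0], [0, -i]].
With a = amp(|10⟩) = 0.9649 and b = amp(|11⟩) = (0.2349 + 0.07629i):
new amp(|10⟩) = (1)·a = 0.9649
new amp(|11⟩) = (-i)·b = (0.07629 - 0.2349i)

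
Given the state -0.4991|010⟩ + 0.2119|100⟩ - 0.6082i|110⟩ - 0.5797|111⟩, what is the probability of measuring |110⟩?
0.3699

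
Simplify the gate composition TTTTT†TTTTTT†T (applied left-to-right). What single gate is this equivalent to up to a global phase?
I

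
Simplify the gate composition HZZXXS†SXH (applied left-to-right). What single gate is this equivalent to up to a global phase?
Z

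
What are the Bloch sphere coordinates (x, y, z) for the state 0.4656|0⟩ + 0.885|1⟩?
(0.8241, 0, -0.5664)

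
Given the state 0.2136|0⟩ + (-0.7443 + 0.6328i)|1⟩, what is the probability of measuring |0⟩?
0.04562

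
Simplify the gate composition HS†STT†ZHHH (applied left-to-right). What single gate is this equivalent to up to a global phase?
X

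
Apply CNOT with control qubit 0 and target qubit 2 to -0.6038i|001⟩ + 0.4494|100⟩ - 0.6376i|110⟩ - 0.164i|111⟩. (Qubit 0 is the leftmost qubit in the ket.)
-0.6038i|001⟩ + 0.4494|101⟩ - 0.164i|110⟩ - 0.6376i|111⟩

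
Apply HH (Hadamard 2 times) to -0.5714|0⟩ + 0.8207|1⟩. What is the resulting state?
-0.5714|0⟩ + 0.8207|1⟩

H² = I, so an even number of Hadamards cancels: H^2 = I and the state is unchanged.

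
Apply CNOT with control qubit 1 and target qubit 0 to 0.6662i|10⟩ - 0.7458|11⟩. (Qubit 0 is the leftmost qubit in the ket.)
-0.7458|01⟩ + 0.6662i|10⟩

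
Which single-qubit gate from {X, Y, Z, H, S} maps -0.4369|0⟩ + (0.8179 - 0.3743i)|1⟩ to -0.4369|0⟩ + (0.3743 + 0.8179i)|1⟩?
S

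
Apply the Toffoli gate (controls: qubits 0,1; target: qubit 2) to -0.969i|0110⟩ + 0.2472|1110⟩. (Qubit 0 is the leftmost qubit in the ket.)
-0.969i|0110⟩ + 0.2472|1100⟩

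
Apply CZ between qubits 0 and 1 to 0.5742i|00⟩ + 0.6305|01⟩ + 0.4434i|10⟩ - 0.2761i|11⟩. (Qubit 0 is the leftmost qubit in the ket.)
0.5742i|00⟩ + 0.6305|01⟩ + 0.4434i|10⟩ + 0.2761i|11⟩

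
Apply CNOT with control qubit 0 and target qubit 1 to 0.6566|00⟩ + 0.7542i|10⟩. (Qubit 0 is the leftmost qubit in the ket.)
0.6566|00⟩ + 0.7542i|11⟩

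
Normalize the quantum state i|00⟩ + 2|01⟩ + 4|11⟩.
0.2182i|00⟩ + 0.4364|01⟩ + 0.8729|11⟩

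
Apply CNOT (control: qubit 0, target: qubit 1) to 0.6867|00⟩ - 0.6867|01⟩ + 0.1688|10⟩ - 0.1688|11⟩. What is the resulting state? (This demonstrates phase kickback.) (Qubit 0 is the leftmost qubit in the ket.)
0.6867|00⟩ - 0.6867|01⟩ - 0.1688|10⟩ + 0.1688|11⟩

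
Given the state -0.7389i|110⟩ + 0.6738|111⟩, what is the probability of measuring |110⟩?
0.546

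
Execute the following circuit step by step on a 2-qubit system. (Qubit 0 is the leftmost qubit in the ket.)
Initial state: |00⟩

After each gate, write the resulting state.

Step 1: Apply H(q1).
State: 1/√2|00⟩ + 1/√2|01⟩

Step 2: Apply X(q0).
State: 1/√2|10⟩ + 1/√2|11⟩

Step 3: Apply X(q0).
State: 1/√2|00⟩ + 1/√2|01⟩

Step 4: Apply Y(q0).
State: (1/√2)i|10⟩ + (1/√2)i|11⟩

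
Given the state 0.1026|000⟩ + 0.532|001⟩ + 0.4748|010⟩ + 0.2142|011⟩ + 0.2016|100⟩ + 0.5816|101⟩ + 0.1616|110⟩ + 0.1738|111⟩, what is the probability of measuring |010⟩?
0.2254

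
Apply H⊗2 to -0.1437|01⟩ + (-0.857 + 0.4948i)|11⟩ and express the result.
(-0.5004 + 0.2474i)|00⟩ + (0.5004 - 0.2474i)|01⟩ + (0.3567 - 0.2474i)|10⟩ + (-0.3567 + 0.2474i)|11⟩

H⊗2 gives amp(|y⟩) = (1/2) Σ_x (−1)^(x·y) amp(|x⟩), where x·y is the number of positions in which both x and y have a 1.
|00⟩: (-0.1437 + (-0.857 + 0.4948i))/2 = (-0.5004 + 0.2474i)
|01⟩: (0.1437 - (-0.857 + 0.4948i))/2 = (0.5004 - 0.2474i)
|10⟩: (-0.1437 - (-0.857 + 0.4948i))/2 = (0.3567 - 0.2474i)
|11⟩: (0.1437 + (-0.857 + 0.4948i))/2 = (-0.3567 + 0.2474i)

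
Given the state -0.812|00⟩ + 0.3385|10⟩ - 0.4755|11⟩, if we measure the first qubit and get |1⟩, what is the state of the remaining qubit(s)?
0.5799|0⟩ - 0.8147|1⟩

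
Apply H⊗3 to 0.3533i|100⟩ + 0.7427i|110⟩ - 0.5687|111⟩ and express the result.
(-0.2011 + 0.3875i)|000⟩ + (0.2011 + 0.3875i)|001⟩ + (0.2011 - 0.1377i)|010⟩ + (-0.2011 - 0.1377i)|011⟩ + (0.2011 - 0.3875i)|100⟩ + (-0.2011 - 0.3875i)|101⟩ + (-0.2011 + 0.1377i)|110⟩ + (0.2011 + 0.1377i)|111⟩

H⊗3 gives amp(|y⟩) = (1/2√2) Σ_x (−1)^(x·y) amp(|x⟩), where x·y is the number of positions in which both x and y have a 1.
|000⟩: (0.3533i + 0.7427i - 0.5687)/(2√2) = (-0.2011 + 0.3875i)
|001⟩: (0.3533i + 0.7427i + 0.5687)/(2√2) = (0.2011 + 0.3875i)
|010⟩: (0.3533i - 0.7427i + 0.5687)/(2√2) = (0.2011 - 0.1377i)
|011⟩: (0.3533i - 0.7427i - 0.5687)/(2√2) = (-0.2011 - 0.1377i)
|100⟩: (-0.3533i - 0.7427i + 0.5687)/(2√2) = (0.2011 - 0.3875i)
|101⟩: (-0.3533i - 0.7427i - 0.5687)/(2√2) = (-0.2011 - 0.3875i)
|110⟩: (-0.3533i + 0.7427i - 0.5687)/(2√2) = (-0.2011 + 0.1377i)
|111⟩: (-0.3533i + 0.7427i + 0.5687)/(2√2) = (0.2011 + 0.1377i)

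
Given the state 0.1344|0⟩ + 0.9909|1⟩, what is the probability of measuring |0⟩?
0.01806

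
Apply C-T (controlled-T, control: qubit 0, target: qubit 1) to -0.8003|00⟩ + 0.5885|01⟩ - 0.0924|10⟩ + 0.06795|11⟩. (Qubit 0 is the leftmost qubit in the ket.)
-0.8003|00⟩ + 0.5885|01⟩ - 0.0924|10⟩ + (0.04805 + 0.04805i)|11⟩

C-T leaves the control-|0⟩ kets |00⟩, |01⟩ unchanged and applies T to qubit 1 on the control-|1⟩ pair (|10⟩, |11⟩).
T = [[1, 0], [0, (1/√2 + (1/√2)i)]].
With a = amp(|10⟩) = -0.0924 and b = amp(|11⟩) = 0.06795:
new amp(|10⟩) = (1)·a = -0.0924
new amp(|11⟩) = (1/√2 + (1/√2)i)·b = (0.04805 + 0.04805i)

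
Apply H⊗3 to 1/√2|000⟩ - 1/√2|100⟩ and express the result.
1/2|100⟩ + 1/2|101⟩ + 1/2|110⟩ + 1/2|111⟩

H⊗3 gives amp(|y⟩) = (1/2√2) Σ_x (−1)^(x·y) amp(|x⟩), where x·y is the number of positions in which both x and y have a 1.
|000⟩: (1/√2 - 1/√2)/(2√2) = 0
|001⟩: (1/√2 - 1/√2)/(2√2) = 0
|010⟩: (1/√2 - 1/√2)/(2√2) = 0
|011⟩: (1/√2 - 1/√2)/(2√2) = 0
|100⟩: (1/√2 + 1/√2)/(2√2) = 1/2
|101⟩: (1/√2 + 1/√2)/(2√2) = 1/2
|110⟩: (1/√2 + 1/√2)/(2√2) = 1/2
|111⟩: (1/√2 + 1/√2)/(2√2) = 1/2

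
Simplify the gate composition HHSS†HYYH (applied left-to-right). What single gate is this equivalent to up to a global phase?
I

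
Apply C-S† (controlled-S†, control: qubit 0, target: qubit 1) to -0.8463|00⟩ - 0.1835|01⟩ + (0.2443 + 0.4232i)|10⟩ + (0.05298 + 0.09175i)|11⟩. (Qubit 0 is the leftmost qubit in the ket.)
-0.8463|00⟩ - 0.1835|01⟩ + (0.2443 + 0.4232i)|10⟩ + (0.09175 - 0.05298i)|11⟩

C-S† leaves the control-|0⟩ kets |00⟩, |01⟩ unchanged and applies S† to qubit 1 on the control-|1⟩ pair (|10⟩, |11⟩).
S† = [[1, 0], [0, -i]].
With a = amp(|10⟩) = (0.2443 + 0.4232i) and b = amp(|11⟩) = (0.05298 + 0.09175i):
new amp(|10⟩) = (1)·a = (0.2443 + 0.4232i)
new amp(|11⟩) = (-i)·b = (0.09175 - 0.05298i)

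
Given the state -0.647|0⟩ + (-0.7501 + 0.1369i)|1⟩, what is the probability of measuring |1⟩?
0.5814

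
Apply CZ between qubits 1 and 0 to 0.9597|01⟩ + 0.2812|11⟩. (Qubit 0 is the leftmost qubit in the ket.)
0.9597|01⟩ - 0.2812|11⟩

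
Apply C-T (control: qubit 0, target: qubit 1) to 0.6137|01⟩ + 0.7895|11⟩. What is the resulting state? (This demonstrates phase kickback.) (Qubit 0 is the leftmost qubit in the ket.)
0.6137|01⟩ + (0.5583 + 0.5583i)|11⟩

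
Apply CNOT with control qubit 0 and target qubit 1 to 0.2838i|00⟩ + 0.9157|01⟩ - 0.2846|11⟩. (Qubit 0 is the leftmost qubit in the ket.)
0.2838i|00⟩ + 0.9157|01⟩ - 0.2846|10⟩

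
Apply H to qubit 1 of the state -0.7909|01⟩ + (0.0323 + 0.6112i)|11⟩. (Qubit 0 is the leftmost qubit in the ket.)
-0.5593|00⟩ + 0.5593|01⟩ + (0.02284 + 0.4322i)|10⟩ + (-0.02284 - 0.4322i)|11⟩

H on qubit 1 mixes each pair of kets that differ only in qubit 1: amplitudes (a, b) of (|…0…⟩, |…1…⟩) become ((a + b)/√2, (a − b)/√2). Kets absent from the input have amplitude 0.
(|00⟩, |01⟩): (a, b) = (0, -0.7909) → (-0.5593, 0.5593)
(|10⟩, |11⟩): (a, b) = (0, (0.0323 + 0.6112i)) → ((0.02284 + 0.4322i), (-0.02284 - 0.4322i))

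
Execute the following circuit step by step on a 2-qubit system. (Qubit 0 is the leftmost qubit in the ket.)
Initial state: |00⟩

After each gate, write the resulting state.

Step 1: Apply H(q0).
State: 1/√2|00⟩ + 1/√2|10⟩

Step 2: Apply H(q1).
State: 1/2|00⟩ + 1/2|01⟩ + 1/2|10⟩ + 1/2|11⟩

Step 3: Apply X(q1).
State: 1/2|00⟩ + 1/2|01⟩ + 1/2|10⟩ + 1/2|11⟩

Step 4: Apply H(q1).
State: 1/√2|00⟩ + 1/√2|10⟩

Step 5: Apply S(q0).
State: 1/√2|00⟩ + (1/√2)i|10⟩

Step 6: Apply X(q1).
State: 1/√2|01⟩ + (1/√2)i|11⟩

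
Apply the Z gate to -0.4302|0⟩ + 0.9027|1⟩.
-0.4302|0⟩ - 0.9027|1⟩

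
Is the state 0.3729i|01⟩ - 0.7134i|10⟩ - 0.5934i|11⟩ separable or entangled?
Entangled

Writing the state as a|00⟩ + b|01⟩ + c|10⟩ + d|11⟩, it is a product state iff ad − bc = 0.
Here (a, b, c, d) = (0, 0.3729i, -0.7134i, -0.5934i): ad − bc = (0)(-0.5934i) − (0.3729i)(-0.7134i) = -0.266 ≠ 0, so the state is entangled.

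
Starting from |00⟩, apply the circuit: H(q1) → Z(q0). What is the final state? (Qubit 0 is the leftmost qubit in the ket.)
1/√2|00⟩ + 1/√2|01⟩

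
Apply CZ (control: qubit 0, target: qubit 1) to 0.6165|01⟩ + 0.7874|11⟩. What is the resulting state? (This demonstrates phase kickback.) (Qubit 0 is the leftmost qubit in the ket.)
0.6165|01⟩ - 0.7874|11⟩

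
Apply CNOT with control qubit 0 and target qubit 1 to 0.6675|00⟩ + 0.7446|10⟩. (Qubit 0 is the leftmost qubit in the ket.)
0.6675|00⟩ + 0.7446|11⟩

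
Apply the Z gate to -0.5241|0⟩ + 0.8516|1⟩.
-0.5241|0⟩ - 0.8516|1⟩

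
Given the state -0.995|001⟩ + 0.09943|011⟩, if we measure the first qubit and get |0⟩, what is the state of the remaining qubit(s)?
-0.995|01⟩ + 0.09943|11⟩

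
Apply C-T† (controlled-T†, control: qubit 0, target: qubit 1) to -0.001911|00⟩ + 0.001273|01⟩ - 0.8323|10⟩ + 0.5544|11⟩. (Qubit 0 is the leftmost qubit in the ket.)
-0.001911|00⟩ + 0.001273|01⟩ - 0.8323|10⟩ + (0.392 - 0.392i)|11⟩

C-T† leaves the control-|0⟩ kets |00⟩, |01⟩ unchanged and applies T† to qubit 1 on the control-|1⟩ pair (|10⟩, |11⟩).
T† = [[1, 0], [0, (1/√2 - (1/√2)i)]].
With a = amp(|10⟩) = -0.8323 and b = amp(|11⟩) = 0.5544:
new amp(|10⟩) = (1)·a = -0.8323
new amp(|11⟩) = (1/√2 - (1/√2)i)·b = (0.392 - 0.392i)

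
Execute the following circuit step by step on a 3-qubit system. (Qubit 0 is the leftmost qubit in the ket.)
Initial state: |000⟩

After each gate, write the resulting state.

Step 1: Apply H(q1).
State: 1/√2|000⟩ + 1/√2|010⟩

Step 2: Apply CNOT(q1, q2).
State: 1/√2|000⟩ + 1/√2|011⟩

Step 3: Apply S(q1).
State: 1/√2|000⟩ + (1/√2)i|011⟩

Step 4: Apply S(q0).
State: 1/√2|000⟩ + (1/√2)i|011⟩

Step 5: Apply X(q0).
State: 1/√2|100⟩ + (1/√2)i|111⟩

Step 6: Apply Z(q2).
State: 1/√2|100⟩ - (1/√2)i|111⟩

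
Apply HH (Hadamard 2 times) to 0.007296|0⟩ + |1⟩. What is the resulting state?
0.007296|0⟩ + |1⟩

H² = I, so an even number of Hadamards cancels: H^2 = I and the state is unchanged.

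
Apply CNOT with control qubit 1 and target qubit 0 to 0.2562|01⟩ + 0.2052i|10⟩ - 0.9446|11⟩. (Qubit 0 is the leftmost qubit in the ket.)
-0.9446|01⟩ + 0.2052i|10⟩ + 0.2562|11⟩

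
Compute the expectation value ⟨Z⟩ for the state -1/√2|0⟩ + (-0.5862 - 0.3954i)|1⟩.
0.0000284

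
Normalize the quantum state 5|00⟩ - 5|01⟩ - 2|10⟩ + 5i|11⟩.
0.5625|00⟩ - 0.5625|01⟩ - 0.225|10⟩ + 0.5625i|11⟩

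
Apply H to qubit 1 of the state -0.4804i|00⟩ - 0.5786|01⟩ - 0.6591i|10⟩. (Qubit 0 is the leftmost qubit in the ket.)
(-0.4091 - 0.3397i)|00⟩ + (0.4091 - 0.3397i)|01⟩ - 0.4661i|10⟩ - 0.4661i|11⟩

H on qubit 1 mixes each pair of kets that differ only in qubit 1: amplitudes (a, b) of (|…0…⟩, |…1…⟩) become ((a + b)/√2, (a − b)/√2). Kets absent from the input have amplitude 0.
(|00⟩, |01⟩): (a, b) = (-0.4804i, -0.5786) → ((-0.4091 - 0.3397i), (0.4091 - 0.3397i))
(|10⟩, |11⟩): (a, b) = (-0.6591i, 0) → (-0.4661i, -0.4661i)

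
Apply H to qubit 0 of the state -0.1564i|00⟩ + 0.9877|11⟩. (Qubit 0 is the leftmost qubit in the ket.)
-0.1106i|00⟩ + 0.6984|01⟩ - 0.1106i|10⟩ - 0.6984|11⟩

H on qubit 0 mixes each pair of kets that differ only in qubit 0: amplitudes (a, b) of (|…0…⟩, |…1…⟩) become ((a + b)/√2, (a − b)/√2). Kets absent from the input have amplitude 0.
(|00⟩, |10⟩): (a, b) = (-0.1564i, 0) → (-0.1106i, -0.1106i)
(|01⟩, |11⟩): (a, b) = (0, 0.9877) → (0.6984, -0.6984)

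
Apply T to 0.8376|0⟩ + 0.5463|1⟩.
0.8376|0⟩ + (0.3863 + 0.3863i)|1⟩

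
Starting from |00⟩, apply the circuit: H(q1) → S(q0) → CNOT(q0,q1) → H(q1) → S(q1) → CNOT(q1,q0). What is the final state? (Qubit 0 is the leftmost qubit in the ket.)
|00⟩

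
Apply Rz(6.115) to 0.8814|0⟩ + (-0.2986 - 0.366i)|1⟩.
(-0.8783 - 0.07403i)|0⟩ + (0.3283 + 0.3396i)|1⟩

Rz(6.115) = [[e^(−iθ/2), 0], [0, e^(iθ/2)]] with e^(±iθ/2) = cos(θ/2) ± i·sin(θ/2); θ = 6.115, cos(θ/2) ≈ -0.996466, sin(θ/2) ≈ 0.0839936.
With a = amp(|0⟩) = 0.8814 and b = amp(|1⟩) = (-0.2986 - 0.366i):
new amp(|0⟩) = (-0.996466 - 0.0839936i)·a = (-0.8783 - 0.07403i)
new amp(|1⟩) = (-0.996466 + 0.0839936i)·b = (0.3283 + 0.3396i)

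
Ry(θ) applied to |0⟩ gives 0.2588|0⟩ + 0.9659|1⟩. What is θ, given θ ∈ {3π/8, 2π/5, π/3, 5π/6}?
5π/6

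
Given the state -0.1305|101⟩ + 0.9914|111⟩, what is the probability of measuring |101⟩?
0.01703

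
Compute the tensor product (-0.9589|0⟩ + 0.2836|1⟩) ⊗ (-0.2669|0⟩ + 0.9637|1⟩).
0.2559|00⟩ - 0.9241|01⟩ - 0.07569|10⟩ + 0.2733|11⟩

amp(|b₁b₂…⟩) = product of the factor amplitudes for bits b₁, b₂, …; only kets whose every factor amplitude is nonzero survive.
|00⟩: (-0.9589)(-0.2669) = 0.2559
|01⟩: (-0.9589)(0.9637) = -0.9241
|10⟩: (0.2836)(-0.2669) = -0.07569
|11⟩: (0.2836)(0.9637) = 0.2733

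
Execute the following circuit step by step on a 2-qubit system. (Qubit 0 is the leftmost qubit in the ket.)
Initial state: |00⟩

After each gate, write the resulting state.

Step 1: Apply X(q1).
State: |01⟩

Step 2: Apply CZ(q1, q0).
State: |01⟩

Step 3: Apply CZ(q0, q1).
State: |01⟩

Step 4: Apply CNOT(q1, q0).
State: |11⟩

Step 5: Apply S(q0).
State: i|11⟩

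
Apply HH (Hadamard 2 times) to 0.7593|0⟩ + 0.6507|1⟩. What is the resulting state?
0.7593|0⟩ + 0.6507|1⟩

H² = I, so an even number of Hadamards cancels: H^2 = I and the state is unchanged.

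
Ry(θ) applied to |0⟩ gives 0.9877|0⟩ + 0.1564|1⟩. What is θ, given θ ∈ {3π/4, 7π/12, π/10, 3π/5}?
π/10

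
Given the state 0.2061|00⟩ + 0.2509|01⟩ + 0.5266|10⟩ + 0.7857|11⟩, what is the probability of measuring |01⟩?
0.06295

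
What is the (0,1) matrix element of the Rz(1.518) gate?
0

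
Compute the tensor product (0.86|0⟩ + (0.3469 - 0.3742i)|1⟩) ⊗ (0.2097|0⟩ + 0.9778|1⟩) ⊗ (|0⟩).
0.1803|000⟩ + 0.8409|010⟩ + (0.07274 - 0.07847i)|100⟩ + (0.3392 - 0.3659i)|110⟩

amp(|b₁b₂…⟩) = product of the factor amplitudes for bits b₁, b₂, …; only kets whose every factor amplitude is nonzero survive.
|000⟩: (0.86)(0.2097)(1) = 0.1803
|010⟩: (0.86)(0.9778)(1) = 0.8409
|100⟩: (0.3469 - 0.3742i)(0.2097)(1) = (0.07274 - 0.07847i)
|110⟩: (0.3469 - 0.3742i)(0.9778)(1) = (0.3392 - 0.3659i)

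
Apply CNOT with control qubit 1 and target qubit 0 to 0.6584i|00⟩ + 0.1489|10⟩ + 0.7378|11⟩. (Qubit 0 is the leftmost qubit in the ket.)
0.6584i|00⟩ + 0.7378|01⟩ + 0.1489|10⟩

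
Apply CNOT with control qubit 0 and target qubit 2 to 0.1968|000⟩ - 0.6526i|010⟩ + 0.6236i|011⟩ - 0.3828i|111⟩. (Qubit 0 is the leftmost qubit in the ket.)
0.1968|000⟩ - 0.6526i|010⟩ + 0.6236i|011⟩ - 0.3828i|110⟩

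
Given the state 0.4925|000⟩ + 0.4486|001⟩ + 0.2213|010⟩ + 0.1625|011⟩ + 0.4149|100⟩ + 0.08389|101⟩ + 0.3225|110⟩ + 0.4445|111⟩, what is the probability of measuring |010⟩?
0.04897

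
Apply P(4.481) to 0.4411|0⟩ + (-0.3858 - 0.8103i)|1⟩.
0.4411|0⟩ + (-0.7002 + 0.5613i)|1⟩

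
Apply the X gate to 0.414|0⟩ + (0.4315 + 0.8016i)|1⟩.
(0.4315 + 0.8016i)|0⟩ + 0.414|1⟩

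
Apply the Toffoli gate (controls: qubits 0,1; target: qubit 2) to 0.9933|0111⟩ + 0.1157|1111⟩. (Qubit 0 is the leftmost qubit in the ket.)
0.9933|0111⟩ + 0.1157|1101⟩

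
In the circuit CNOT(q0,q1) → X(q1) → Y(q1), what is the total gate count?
3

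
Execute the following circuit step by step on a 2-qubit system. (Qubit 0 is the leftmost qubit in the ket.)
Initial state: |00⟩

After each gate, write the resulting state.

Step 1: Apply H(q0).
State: 1/√2|00⟩ + 1/√2|10⟩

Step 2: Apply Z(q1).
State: 1/√2|00⟩ + 1/√2|10⟩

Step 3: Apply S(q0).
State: 1/√2|00⟩ + (1/√2)i|10⟩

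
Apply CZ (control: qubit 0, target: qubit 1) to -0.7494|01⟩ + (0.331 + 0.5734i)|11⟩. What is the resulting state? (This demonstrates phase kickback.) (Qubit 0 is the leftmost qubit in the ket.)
-0.7494|01⟩ + (-0.331 - 0.5734i)|11⟩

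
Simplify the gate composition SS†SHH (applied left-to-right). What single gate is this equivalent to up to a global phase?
S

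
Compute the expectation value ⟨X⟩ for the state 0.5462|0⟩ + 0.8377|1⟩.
0.9151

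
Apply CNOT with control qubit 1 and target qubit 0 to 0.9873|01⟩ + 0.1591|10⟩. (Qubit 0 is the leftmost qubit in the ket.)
0.1591|10⟩ + 0.9873|11⟩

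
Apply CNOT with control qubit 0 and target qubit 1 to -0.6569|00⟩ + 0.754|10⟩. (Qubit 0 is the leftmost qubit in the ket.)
-0.6569|00⟩ + 0.754|11⟩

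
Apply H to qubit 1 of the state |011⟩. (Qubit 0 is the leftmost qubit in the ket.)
1/√2|001⟩ - 1/√2|011⟩

H on qubit 1 mixes each pair of kets that differ only in qubit 1: amplitudes (a, b) of (|…0…⟩, |…1…⟩) become ((a + b)/√2, (a − b)/√2). Kets absent from the input have amplitude 0.
(|001⟩, |011⟩): (a, b) = (0, 1) → (1/√2, -1/√2)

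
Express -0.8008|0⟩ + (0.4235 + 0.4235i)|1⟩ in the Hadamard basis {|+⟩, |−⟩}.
(-0.2668 + 0.2995i)|+⟩ + (-0.8657 - 0.2995i)|−⟩

With |ψ⟩ = α|0⟩ + β|1⟩, the Hadamard-basis coefficients are ⟨+|ψ⟩ = (α + β)/√2 and ⟨−|ψ⟩ = (α − β)/√2.
Here α = -0.8008, β = (0.4235 + 0.4235i): (α + β)/√2 = (-0.2668 + 0.2995i), (α − β)/√2 = (-0.8657 - 0.2995i).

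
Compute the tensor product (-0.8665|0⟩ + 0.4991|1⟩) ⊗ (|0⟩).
-0.8665|00⟩ + 0.4991|10⟩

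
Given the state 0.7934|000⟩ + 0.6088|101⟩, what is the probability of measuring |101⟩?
0.3706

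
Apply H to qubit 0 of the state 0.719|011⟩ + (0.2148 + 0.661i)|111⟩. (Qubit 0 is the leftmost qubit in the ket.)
(0.6603 + 0.4674i)|011⟩ + (0.3565 - 0.4674i)|111⟩

H on qubit 0 mixes each pair of kets that differ only in qubit 0: amplitudes (a, b) of (|…0…⟩, |…1…⟩) become ((a + b)/√2, (a − b)/√2). Kets absent from the input have amplitude 0.
(|011⟩, |111⟩): (a, b) = (0.719, (0.2148 + 0.661i)) → ((0.6603 + 0.4674i), (0.3565 - 0.4674i))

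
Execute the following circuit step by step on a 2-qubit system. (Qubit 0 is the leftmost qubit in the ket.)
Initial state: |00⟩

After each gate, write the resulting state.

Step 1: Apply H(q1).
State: 1/√2|00⟩ + 1/√2|01⟩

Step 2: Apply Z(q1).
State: 1/√2|00⟩ - 1/√2|01⟩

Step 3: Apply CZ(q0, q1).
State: 1/√2|00⟩ - 1/√2|01⟩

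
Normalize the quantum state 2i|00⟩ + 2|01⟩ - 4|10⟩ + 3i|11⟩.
0.3482i|00⟩ + 0.3482|01⟩ - 0.6963|10⟩ + 0.5222i|11⟩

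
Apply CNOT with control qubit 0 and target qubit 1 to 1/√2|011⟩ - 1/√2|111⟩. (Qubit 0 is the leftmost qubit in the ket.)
1/√2|011⟩ - 1/√2|101⟩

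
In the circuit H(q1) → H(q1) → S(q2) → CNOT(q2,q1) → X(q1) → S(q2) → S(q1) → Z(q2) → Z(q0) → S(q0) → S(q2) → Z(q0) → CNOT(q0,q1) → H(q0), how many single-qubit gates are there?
12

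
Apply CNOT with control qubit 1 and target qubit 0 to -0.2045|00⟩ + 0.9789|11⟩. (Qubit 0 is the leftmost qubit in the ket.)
-0.2045|00⟩ + 0.9789|01⟩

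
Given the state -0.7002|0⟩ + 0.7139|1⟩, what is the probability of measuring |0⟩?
0.4903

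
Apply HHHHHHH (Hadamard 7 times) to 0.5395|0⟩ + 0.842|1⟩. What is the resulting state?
0.9769|0⟩ - 0.2139|1⟩

H² = I, so H^7 = H: a single Hadamard. With (a, b) = (0.5395, 0.842), H gives ((a + b)/√2, (a − b)/√2) = (0.9769, -0.2139).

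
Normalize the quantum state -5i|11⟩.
-i|11⟩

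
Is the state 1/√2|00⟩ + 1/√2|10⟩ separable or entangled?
Separable

Writing the state as a|00⟩ + b|01⟩ + c|10⟩ + d|11⟩, it is a product state iff ad − bc = 0.
Here (a, b, c, d) = (1/√2, 0, 1/√2, 0): ad − bc = (1/√2)(0) − (0)(1/√2) = 0, so the state is separable.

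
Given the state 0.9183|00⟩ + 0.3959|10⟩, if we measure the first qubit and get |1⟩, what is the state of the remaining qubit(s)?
|0⟩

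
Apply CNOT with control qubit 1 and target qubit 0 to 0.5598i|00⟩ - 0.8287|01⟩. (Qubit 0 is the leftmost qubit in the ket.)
0.5598i|00⟩ - 0.8287|11⟩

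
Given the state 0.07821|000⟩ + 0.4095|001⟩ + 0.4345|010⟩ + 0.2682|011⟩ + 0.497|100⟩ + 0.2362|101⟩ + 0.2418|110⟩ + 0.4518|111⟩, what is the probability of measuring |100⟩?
0.247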